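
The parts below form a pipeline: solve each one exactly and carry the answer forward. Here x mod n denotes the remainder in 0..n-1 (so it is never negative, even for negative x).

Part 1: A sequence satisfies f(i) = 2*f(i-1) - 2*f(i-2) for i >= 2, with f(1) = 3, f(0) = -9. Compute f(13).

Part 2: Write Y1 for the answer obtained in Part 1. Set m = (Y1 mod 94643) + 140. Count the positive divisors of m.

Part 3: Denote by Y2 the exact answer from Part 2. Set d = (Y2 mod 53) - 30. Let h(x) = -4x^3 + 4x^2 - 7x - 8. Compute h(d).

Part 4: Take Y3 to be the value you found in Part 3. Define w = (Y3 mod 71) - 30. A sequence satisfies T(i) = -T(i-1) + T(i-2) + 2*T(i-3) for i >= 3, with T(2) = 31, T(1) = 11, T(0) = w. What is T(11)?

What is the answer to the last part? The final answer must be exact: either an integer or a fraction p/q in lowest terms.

41

Part 1: f(2) = 2*(3) - 2*(-9) = 24; iterating: f(2)=24, f(3)=42, f(4)=36, f(5)=-12, f(6)=-96, f(7)=-168, f(8)=-144, f(9)=48, f(10)=384, f(11)=672, f(12)=576, f(13)=-192; answer -192
Part 2: Y1 = -192; m = 94591; 94591 = 7 * 13513; number of divisors = (1+1) * (1+1) = 4; answer 4
Part 3: Y2 = 4; d = -26; -4*(-26)^3 + 4*(-26)^2 - 7*(-26)^1 - 8 = (70304) + (2704) + (182) + (-8) = 73182; answer 73182
Part 4: Y3 = 73182; w = 22; T(3) = -1*(31) + 1*(11) + 2*(22) = 24; iterating: T(3)=24, T(4)=29, T(5)=57, T(6)=20, T(7)=95, T(8)=39, T(9)=96, T(10)=133, T(11)=41; answer 41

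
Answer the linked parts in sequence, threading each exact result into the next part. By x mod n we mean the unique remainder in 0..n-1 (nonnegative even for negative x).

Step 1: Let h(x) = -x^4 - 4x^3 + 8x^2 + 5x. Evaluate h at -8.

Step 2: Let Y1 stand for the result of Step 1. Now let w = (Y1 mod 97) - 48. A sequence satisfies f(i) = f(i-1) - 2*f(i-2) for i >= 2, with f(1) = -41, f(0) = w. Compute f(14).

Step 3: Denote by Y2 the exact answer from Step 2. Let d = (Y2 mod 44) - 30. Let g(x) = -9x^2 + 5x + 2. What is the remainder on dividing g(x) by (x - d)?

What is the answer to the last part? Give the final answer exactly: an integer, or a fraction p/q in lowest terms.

-1032

Step 1: -1*(-8)^4 - 4*(-8)^3 + 8*(-8)^2 + 5*(-8)^1 = (-4096) + (2048) + (512) + (-40) = -1576; answer -1576
Step 2: Y1 = -1576; w = 25; f(2) = 1*(-41) - 2*(25) = -91; iterating: f(2)=-91, f(3)=-9, f(4)=173, f(5)=191, f(6)=-155, f(7)=-537, f(8)=-227, f(9)=847, f(10)=1301, f(11)=-393, f(12)=-2995, f(13)=-2209, f(14)=3781; answer 3781
Step 3: Y2 = 3781; d = 11; remainder = value at the root: -9*(11)^2 + 5*(11)^1 + 2 = (-1089) + (55) + (2) = -1032; answer -1032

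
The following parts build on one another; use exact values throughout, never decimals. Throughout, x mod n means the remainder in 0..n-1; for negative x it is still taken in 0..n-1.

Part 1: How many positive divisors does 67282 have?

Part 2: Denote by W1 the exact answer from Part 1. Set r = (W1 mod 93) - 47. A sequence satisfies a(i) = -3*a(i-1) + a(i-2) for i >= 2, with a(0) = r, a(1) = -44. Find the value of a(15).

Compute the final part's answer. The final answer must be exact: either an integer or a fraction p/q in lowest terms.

-521560751

Part 1: 67282 = 2 * 33641; number of divisors = (1+1) * (1+1) = 4; answer 4
Part 2: W1 = 4; r = -43; a(2) = -3*(-44) + 1*(-43) = 89; iterating: a(2)=89, a(3)=-311, a(4)=1022, a(5)=-3377, a(6)=11153, a(7)=-36836, a(8)=121661, a(9)=-401819, a(10)=1327118, a(11)=-4383173, a(12)=14476637, a(13)=-47813084, a(14)=157915889, a(15)=-521560751; answer -521560751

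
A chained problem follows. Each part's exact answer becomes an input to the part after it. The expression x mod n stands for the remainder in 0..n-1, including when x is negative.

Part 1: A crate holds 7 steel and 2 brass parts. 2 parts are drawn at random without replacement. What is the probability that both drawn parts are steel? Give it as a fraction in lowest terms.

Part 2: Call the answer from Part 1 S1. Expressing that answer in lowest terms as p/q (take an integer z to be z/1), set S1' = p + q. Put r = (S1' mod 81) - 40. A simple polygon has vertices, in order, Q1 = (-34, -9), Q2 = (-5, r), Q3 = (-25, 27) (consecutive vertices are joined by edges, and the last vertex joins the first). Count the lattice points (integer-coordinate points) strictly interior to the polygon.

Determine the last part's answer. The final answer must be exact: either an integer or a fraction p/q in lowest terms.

570

Part 1: total draws C(9,2) = 36; favorable C(7,2) = 21; P = 7/12; answer 7/12
Part 2: S1 = 7/12; threaded value p + q = 19; r = -21; cross terms: (-34*-21 - -5*-9)=669, (-5*27 - -25*-21)=-660, (-25*-9 - -34*27)=1143; twice the area = |1152| = 1152; area = 576; boundary points = 1 + 4 + 9 = 14; strictly interior points = area - boundary/2 + 1 = 570; answer 570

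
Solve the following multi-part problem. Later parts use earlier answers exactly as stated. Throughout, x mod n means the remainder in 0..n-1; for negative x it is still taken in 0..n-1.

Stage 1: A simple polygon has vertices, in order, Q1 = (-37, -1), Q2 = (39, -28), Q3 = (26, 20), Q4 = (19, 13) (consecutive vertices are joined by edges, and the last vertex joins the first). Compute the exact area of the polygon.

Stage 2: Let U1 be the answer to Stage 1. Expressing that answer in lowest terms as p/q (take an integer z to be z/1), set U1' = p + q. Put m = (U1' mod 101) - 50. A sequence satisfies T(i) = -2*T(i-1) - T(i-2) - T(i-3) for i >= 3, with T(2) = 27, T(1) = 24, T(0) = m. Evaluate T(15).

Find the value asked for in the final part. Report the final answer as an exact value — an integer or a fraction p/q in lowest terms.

Stage 1: cross terms: (-37*-28 - 39*-1)=1075, (39*20 - 26*-28)=1508, (26*13 - 19*20)=-42, (19*-1 - -37*13)=462; twice the area = |3003| = 3003; area = 3003/2; answer 3003/2
Stage 2: U1 = 3003/2; threaded value p + q = 3005; m = 26; T(3) = -2*(27) - 1*(24) - 1*(26) = -104; iterating: T(3)=-104, T(4)=157, T(5)=-237, T(6)=421, T(7)=-762, T(8)=1340, T(9)=-2339, T(10)=4100, T(11)=-7201, T(12)=12641, T(13)=-22181, T(14)=38922, T(15)=-68304; answer -68304

-68304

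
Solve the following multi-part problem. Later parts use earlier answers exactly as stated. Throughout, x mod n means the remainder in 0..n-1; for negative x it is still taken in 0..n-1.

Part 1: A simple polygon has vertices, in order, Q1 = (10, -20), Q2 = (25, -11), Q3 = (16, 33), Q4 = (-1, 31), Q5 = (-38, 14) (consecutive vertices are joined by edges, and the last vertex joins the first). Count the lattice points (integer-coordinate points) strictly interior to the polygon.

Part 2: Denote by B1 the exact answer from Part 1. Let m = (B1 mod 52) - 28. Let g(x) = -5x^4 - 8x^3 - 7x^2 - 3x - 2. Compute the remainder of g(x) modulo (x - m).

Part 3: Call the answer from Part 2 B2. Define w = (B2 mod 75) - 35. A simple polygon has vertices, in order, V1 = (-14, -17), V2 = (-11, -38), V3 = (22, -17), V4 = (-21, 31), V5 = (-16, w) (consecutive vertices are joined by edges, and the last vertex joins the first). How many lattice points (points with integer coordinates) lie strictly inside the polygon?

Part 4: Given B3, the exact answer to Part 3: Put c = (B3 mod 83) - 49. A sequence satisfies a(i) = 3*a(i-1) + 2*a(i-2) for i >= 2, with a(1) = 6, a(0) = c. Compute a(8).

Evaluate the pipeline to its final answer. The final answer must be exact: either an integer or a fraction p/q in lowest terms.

Part 1: cross terms: (10*-11 - 25*-20)=390, (25*33 - 16*-11)=1001, (16*31 - -1*33)=529, (-1*14 - -38*31)=1164, (-38*-20 - 10*14)=620; twice the area = |3704| = 3704; area = 1852; boundary points = 3 + 1 + 1 + 1 + 2 = 8; strictly interior points = area - boundary/2 + 1 = 1849; answer 1849
Part 2: B1 = 1849; m = 1; remainder = value at the root: -5*(1)^4 - 8*(1)^3 - 7*(1)^2 - 3*(1)^1 - 2 = (-5) + (-8) + (-7) + (-3) + (-2) = -25; answer -25
Part 3: B2 = -25; w = 15; cross terms: (-14*-38 - -11*-17)=345, (-11*-17 - 22*-38)=1023, (22*31 - -21*-17)=325, (-21*15 - -16*31)=181, (-16*-17 - -14*15)=482; twice the area = |2356| = 2356; area = 1178; boundary points = 3 + 3 + 1 + 1 + 2 = 10; strictly interior points = area - boundary/2 + 1 = 1174; answer 1174
Part 4: B3 = 1174; c = -37; a(2) = 3*(6) + 2*(-37) = -56; iterating: a(2)=-56, a(3)=-156, a(4)=-580, a(5)=-2052, a(6)=-7316, a(7)=-26052, a(8)=-92788; answer -92788

-92788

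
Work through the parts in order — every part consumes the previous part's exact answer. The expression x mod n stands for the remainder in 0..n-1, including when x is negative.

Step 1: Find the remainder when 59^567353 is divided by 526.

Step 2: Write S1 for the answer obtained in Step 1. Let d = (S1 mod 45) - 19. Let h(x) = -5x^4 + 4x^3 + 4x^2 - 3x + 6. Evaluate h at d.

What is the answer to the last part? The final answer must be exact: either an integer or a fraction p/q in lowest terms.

Step 1: squarings mod 526: 59^1=59, 59^2=325, 59^4=425, 59^8=207, 59^16=243, 59^32=137, 59^64=359, 59^128=11, 59^256=121, 59^512=439, 59^1024=205, 59^2048=471, 59^4096=395, 59^8192=329, 59^16384=411, 59^32768=75, 59^65536=365, 59^131072=147, 59^262144=43, 59^524288=271; 59^567353 = 59^1 * 59^8 * 59^16 * 59^32 * 59^2048 * 59^8192 * 59^32768 * 59^524288 = 155 (mod 526); answer 155
Step 2: S1 = 155; d = 1; -5*(1)^4 + 4*(1)^3 + 4*(1)^2 - 3*(1)^1 + 6 = (-5) + (4) + (4) + (-3) + (6) = 6; answer 6

6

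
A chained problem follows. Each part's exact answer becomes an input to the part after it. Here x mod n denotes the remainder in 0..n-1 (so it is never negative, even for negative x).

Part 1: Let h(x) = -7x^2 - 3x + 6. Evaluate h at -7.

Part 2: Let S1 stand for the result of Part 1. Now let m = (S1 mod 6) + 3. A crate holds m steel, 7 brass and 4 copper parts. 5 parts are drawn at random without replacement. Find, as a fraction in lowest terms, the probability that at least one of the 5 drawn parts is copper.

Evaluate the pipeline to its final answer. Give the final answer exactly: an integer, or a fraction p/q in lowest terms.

Part 1: -7*(-7)^2 - 3*(-7)^1 + 6 = (-343) + (21) + (6) = -316; answer -316
Part 2: S1 = -316; m = 5; total draws C(16,5) = 4368; complement C(12,5) = 792; favorable 4368 - 792 = 3576; P = 149/182; answer 149/182

149/182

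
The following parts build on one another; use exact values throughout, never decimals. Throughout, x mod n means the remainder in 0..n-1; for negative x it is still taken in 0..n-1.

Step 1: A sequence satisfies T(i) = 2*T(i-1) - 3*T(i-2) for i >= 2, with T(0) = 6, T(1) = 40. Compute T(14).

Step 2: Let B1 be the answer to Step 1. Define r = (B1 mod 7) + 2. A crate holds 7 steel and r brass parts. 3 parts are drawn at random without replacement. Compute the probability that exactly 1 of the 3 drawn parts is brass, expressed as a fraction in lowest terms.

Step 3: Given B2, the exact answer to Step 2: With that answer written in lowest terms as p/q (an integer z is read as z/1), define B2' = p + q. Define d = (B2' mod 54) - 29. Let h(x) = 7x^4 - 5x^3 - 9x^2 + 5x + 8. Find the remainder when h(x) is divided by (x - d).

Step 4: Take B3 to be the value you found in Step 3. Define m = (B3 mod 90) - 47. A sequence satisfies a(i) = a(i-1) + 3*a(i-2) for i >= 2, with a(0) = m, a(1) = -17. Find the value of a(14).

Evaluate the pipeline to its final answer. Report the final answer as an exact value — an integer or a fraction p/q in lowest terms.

Step 1: T(2) = 2*(40) - 3*(6) = 62; iterating: T(2)=62, T(3)=4, T(4)=-178, T(5)=-368, T(6)=-202, T(7)=700, T(8)=2006, T(9)=1912, T(10)=-2194, T(11)=-10124, T(12)=-13666, T(13)=3040, T(14)=47078; answer 47078
Step 2: B1 = 47078; r = 5; total draws C(12,3) = 220; favorable C(5,1)*C(7,2) = 105; P = 21/44; answer 21/44
Step 3: B2 = 21/44; threaded value p + q = 65; d = -18; remainder = value at the root: 7*(-18)^4 - 5*(-18)^3 - 9*(-18)^2 + 5*(-18)^1 + 8 = (734832) + (29160) + (-2916) + (-90) + (8) = 760994; answer 760994
Step 4: B3 = 760994; m = -3; a(2) = 1*(-17) + 3*(-3) = -26; iterating: a(2)=-26, a(3)=-77, a(4)=-155, a(5)=-386, a(6)=-851, a(7)=-2009, a(8)=-4562, a(9)=-10589, a(10)=-24275, a(11)=-56042, a(12)=-128867, a(13)=-296993, a(14)=-683594; answer -683594

-683594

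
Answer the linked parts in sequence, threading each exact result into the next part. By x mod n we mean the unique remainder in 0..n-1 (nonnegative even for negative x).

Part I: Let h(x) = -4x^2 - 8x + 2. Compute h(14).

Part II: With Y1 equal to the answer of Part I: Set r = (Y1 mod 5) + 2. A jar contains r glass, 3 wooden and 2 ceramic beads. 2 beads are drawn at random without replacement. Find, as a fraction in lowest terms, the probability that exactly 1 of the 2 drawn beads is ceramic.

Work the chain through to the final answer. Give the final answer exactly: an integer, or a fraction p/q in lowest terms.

Part I: -4*(14)^2 - 8*(14)^1 + 2 = (-784) + (-112) + (2) = -894; answer -894
Part II: Y1 = -894; r = 3; total draws C(8,2) = 28; favorable C(2,1)*C(6,1) = 12; P = 3/7; answer 3/7

3/7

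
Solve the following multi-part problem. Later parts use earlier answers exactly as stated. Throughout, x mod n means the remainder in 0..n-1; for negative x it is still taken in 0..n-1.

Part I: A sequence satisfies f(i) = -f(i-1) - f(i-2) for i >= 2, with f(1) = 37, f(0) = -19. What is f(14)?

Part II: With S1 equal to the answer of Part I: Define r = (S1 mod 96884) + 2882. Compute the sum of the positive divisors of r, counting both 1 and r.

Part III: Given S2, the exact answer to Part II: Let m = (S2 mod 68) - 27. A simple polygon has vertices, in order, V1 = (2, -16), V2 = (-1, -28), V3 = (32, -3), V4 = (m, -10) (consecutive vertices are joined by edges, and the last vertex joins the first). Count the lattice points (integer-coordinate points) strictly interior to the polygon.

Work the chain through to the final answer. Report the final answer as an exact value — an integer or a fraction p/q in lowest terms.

Part I: f(2) = -1*(37) - 1*(-19) = -18; iterating: f(2)=-18, f(3)=-19, f(4)=37, f(5)=-18, f(6)=-19, f(7)=37, f(8)=-18, f(9)=-19, f(10)=37, f(11)=-18, f(12)=-19, f(13)=37, f(14)=-18; answer -18
Part II: S1 = -18; r = 99748; 99748 = 2^2 * 11 * 2267; sigma = (1 + 2 + 4) * (1 + 11) * (1 + 2267) = 7 * 12 * 2268 = 190512; answer 190512
Part III: S2 = 190512; m = 17; cross terms: (2*-28 - -1*-16)=-72, (-1*-3 - 32*-28)=899, (32*-10 - 17*-3)=-269, (17*-16 - 2*-10)=-252; twice the area = |306| = 306; area = 153; boundary points = 3 + 1 + 1 + 3 = 8; strictly interior points = area - boundary/2 + 1 = 150; answer 150

150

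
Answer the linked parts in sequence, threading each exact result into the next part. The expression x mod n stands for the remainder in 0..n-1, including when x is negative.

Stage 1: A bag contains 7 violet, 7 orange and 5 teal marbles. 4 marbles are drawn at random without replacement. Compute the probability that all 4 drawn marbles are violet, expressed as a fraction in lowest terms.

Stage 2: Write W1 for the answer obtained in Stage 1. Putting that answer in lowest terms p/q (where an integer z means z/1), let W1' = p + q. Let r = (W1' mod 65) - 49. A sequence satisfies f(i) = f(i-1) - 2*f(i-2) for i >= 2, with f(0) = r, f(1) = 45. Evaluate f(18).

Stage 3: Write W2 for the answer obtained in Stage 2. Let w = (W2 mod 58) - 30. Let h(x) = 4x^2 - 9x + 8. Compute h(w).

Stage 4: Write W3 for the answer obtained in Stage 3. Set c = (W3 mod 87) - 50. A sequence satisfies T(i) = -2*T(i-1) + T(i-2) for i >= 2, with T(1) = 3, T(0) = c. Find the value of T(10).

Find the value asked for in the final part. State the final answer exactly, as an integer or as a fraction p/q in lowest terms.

Stage 1: total draws C(19,4) = 3876; favorable C(7,4) = 35; P = 35/3876; answer 35/3876
Stage 2: W1 = 35/3876; threaded value p + q = 3911; r = -38; f(2) = 1*(45) - 2*(-38) = 121; iterating: f(2)=121, f(3)=31, f(4)=-211, f(5)=-273, f(6)=149, f(7)=695, f(8)=397, f(9)=-993, f(10)=-1787, f(11)=199, f(12)=3773, f(13)=3375, f(14)=-4171, f(15)=-10921, f(16)=-2579, f(17)=19263, f(18)=24421; answer 24421
Stage 3: W2 = 24421; w = -27; 4*(-27)^2 - 9*(-27)^1 + 8 = (2916) + (243) + (8) = 3167; answer 3167
Stage 4: W3 = 3167; c = -15; T(2) = -2*(3) + 1*(-15) = -21; iterating: T(2)=-21, T(3)=45, T(4)=-111, T(5)=267, T(6)=-645, T(7)=1557, T(8)=-3759, T(9)=9075, T(10)=-21909; answer -21909

-21909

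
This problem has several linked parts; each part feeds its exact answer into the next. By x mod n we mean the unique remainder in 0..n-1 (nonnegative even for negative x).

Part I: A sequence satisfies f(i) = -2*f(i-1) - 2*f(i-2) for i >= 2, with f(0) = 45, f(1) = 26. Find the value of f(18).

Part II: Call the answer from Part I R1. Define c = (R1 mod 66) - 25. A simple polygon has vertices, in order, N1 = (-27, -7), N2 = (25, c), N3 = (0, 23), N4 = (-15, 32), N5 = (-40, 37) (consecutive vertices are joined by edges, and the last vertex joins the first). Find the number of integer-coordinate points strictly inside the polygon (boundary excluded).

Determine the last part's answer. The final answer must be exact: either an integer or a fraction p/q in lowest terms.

1692

Part I: f(2) = -2*(26) - 2*(45) = -142; iterating: f(2)=-142, f(3)=232, f(4)=-180, f(5)=-104, f(6)=568, f(7)=-928, f(8)=720, f(9)=416, f(10)=-2272, f(11)=3712, f(12)=-2880, f(13)=-1664, f(14)=9088, f(15)=-14848, f(16)=11520, f(17)=6656, f(18)=-36352; answer -36352
Part II: R1 = -36352; c = -11; cross terms: (-27*-11 - 25*-7)=472, (25*23 - 0*-11)=575, (0*32 - -15*23)=345, (-15*37 - -40*32)=725, (-40*-7 - -27*37)=1279; twice the area = |3396| = 3396; area = 1698; boundary points = 4 + 1 + 3 + 5 + 1 = 14; strictly interior points = area - boundary/2 + 1 = 1692; answer 1692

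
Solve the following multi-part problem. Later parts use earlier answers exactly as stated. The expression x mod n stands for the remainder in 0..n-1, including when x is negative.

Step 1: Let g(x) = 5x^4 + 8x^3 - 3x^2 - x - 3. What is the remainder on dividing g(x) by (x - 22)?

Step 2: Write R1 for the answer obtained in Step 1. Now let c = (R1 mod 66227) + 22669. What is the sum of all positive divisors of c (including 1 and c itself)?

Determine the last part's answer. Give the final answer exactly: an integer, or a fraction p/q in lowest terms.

Step 1: remainder = value at the root: 5*(22)^4 + 8*(22)^3 - 3*(22)^2 - 1*(22)^1 - 3 = (1171280) + (85184) + (-1452) + (-22) + (-3) = 1254987; answer 1254987
Step 2: R1 = 1254987; c = 85570; 85570 = 2 * 5 * 43 * 199; sigma = (1 + 2) * (1 + 5) * (1 + 43) * (1 + 199) = 3 * 6 * 44 * 200 = 158400; answer 158400

158400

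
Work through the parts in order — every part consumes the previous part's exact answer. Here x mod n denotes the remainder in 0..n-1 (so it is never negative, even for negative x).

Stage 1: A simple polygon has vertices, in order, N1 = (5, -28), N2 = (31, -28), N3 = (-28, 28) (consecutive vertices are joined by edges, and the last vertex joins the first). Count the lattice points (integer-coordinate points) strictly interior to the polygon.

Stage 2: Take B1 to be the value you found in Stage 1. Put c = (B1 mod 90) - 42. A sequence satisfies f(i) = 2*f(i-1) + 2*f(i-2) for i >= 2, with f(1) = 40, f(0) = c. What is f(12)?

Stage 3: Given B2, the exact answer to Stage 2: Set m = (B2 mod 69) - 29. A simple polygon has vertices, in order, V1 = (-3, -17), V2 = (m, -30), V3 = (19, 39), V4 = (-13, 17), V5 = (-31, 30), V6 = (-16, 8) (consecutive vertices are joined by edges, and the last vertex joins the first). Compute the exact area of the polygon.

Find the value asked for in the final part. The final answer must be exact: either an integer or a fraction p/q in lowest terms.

4115/2

Stage 1: cross terms: (5*-28 - 31*-28)=728, (31*28 - -28*-28)=84, (-28*-28 - 5*28)=644; twice the area = |1456| = 1456; area = 728; boundary points = 26 + 1 + 1 = 28; strictly interior points = area - boundary/2 + 1 = 715; answer 715
Stage 2: B1 = 715; c = 43; f(2) = 2*(40) + 2*(43) = 166; iterating: f(2)=166, f(3)=412, f(4)=1156, f(5)=3136, f(6)=8584, f(7)=23440, f(8)=64048, f(9)=174976, f(10)=478048, f(11)=1306048, f(12)=3568192; answer 3568192
Stage 3: B2 = 3568192; m = 35; cross terms: (-3*-30 - 35*-17)=685, (35*39 - 19*-30)=1935, (19*17 - -13*39)=830, (-13*30 - -31*17)=137, (-31*8 - -16*30)=232, (-16*-17 - -3*8)=296; twice the area = |4115| = 4115; area = 4115/2; answer 4115/2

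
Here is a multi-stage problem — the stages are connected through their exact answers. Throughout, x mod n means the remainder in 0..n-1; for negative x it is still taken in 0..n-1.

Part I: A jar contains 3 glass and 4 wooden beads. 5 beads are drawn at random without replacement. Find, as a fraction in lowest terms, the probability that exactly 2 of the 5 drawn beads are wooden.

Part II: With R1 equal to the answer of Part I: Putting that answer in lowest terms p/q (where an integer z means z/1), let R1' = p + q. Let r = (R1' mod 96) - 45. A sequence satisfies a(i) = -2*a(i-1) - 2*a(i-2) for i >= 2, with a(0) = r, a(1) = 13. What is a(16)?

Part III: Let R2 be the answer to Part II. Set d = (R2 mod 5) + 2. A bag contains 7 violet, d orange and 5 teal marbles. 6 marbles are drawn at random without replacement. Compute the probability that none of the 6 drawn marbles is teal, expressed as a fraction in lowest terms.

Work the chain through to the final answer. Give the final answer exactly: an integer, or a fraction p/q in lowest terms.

Part I: total draws C(7,5) = 21; favorable C(4,2)*C(3,3) = 6; P = 2/7; answer 2/7
Part II: R1 = 2/7; threaded value p + q = 9; r = -36; a(2) = -2*(13) - 2*(-36) = 46; iterating: a(2)=46, a(3)=-118, a(4)=144, a(5)=-52, a(6)=-184, a(7)=472, a(8)=-576, a(9)=208, a(10)=736, a(11)=-1888, a(12)=2304, a(13)=-832, a(14)=-2944, a(15)=7552, a(16)=-9216; answer -9216
Part III: R2 = -9216; d = 6; total draws C(18,6) = 18564; favorable C(13,6) = 1716; P = 11/119; answer 11/119

11/119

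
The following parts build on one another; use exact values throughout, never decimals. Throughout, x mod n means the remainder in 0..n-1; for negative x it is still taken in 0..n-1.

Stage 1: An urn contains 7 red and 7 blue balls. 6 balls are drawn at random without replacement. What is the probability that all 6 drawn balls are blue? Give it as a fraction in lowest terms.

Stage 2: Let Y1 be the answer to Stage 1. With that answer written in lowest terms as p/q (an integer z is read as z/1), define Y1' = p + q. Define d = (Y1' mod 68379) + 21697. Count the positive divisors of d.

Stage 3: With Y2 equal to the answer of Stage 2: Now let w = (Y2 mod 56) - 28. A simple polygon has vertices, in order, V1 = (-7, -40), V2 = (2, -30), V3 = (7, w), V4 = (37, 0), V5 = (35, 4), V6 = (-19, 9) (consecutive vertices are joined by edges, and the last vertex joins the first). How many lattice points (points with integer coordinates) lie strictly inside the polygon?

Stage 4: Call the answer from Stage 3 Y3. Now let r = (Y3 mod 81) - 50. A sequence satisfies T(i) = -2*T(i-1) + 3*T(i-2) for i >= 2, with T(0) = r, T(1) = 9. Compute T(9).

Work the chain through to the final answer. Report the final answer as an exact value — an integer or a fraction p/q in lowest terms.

Stage 1: total draws C(14,6) = 3003; favorable C(7,6) = 7; P = 1/429; answer 1/429
Stage 2: Y1 = 1/429; threaded value p + q = 430; d = 22127; 22127 = 7 * 29 * 109; number of divisors = (1+1) * (1+1) * (1+1) = 8; answer 8
Stage 3: Y2 = 8; w = -20; cross terms: (-7*-30 - 2*-40)=290, (2*-20 - 7*-30)=170, (7*0 - 37*-20)=740, (37*4 - 35*0)=148, (35*9 - -19*4)=391, (-19*-40 - -7*9)=823; twice the area = |2562| = 2562; area = 1281; boundary points = 1 + 5 + 10 + 2 + 1 + 1 = 20; strictly interior points = area - boundary/2 + 1 = 1272; answer 1272
Stage 4: Y3 = 1272; r = 7; T(2) = -2*(9) + 3*(7) = 3; iterating: T(2)=3, T(3)=21, T(4)=-33, T(5)=129, T(6)=-357, T(7)=1101, T(8)=-3273, T(9)=9849; answer 9849

9849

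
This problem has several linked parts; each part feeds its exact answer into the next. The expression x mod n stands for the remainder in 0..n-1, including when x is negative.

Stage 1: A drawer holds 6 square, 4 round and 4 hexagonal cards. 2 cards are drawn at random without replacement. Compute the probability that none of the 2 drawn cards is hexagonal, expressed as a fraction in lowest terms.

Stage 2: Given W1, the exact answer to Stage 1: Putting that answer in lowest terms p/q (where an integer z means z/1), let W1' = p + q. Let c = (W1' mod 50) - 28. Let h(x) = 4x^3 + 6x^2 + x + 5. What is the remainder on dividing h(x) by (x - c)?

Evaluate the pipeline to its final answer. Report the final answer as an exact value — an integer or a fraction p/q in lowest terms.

Stage 1: total draws C(14,2) = 91; favorable C(10,2) = 45; P = 45/91; answer 45/91
Stage 2: W1 = 45/91; threaded value p + q = 136; c = 8; remainder = value at the root: 4*(8)^3 + 6*(8)^2 + 1*(8)^1 + 5 = (2048) + (384) + (8) + (5) = 2445; answer 2445

2445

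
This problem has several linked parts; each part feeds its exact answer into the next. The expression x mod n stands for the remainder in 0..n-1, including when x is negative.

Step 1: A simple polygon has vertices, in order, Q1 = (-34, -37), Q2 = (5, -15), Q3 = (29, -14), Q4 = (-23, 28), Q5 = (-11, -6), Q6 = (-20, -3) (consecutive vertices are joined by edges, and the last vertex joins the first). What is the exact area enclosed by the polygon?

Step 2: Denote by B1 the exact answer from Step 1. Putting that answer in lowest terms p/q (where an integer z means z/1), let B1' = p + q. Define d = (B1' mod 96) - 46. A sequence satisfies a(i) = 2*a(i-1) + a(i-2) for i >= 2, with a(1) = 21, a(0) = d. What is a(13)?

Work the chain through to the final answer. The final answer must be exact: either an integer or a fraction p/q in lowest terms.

Step 1: cross terms: (-34*-15 - 5*-37)=695, (5*-14 - 29*-15)=365, (29*28 - -23*-14)=490, (-23*-6 - -11*28)=446, (-11*-3 - -20*-6)=-87, (-20*-37 - -34*-3)=638; twice the area = |2547| = 2547; area = 2547/2; answer 2547/2
Step 2: B1 = 2547/2; threaded value p + q = 2549; d = 7; a(2) = 2*(21) + 1*(7) = 49; iterating: a(2)=49, a(3)=119, a(4)=287, a(5)=693, a(6)=1673, a(7)=4039, a(8)=9751, a(9)=23541, a(10)=56833, a(11)=137207, a(12)=331247, a(13)=799701; answer 799701

799701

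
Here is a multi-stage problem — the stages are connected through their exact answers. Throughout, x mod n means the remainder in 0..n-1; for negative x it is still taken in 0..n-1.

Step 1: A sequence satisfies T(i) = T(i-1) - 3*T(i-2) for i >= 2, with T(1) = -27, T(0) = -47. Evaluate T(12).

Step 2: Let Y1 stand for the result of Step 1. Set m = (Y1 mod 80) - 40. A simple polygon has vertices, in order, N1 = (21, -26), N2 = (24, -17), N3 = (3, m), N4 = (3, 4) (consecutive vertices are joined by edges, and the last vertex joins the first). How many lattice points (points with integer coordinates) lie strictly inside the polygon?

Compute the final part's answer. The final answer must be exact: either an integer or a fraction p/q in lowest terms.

Step 1: T(2) = 1*(-27) - 3*(-47) = 114; iterating: T(2)=114, T(3)=195, T(4)=-147, T(5)=-732, T(6)=-291, T(7)=1905, T(8)=2778, T(9)=-2937, T(10)=-11271, T(11)=-2460, T(12)=31353; answer 31353
Step 2: Y1 = 31353; m = 33; cross terms: (21*-17 - 24*-26)=267, (24*33 - 3*-17)=843, (3*4 - 3*33)=-87, (3*-26 - 21*4)=-162; twice the area = |861| = 861; area = 861/2; boundary points = 3 + 1 + 29 + 6 = 39; strictly interior points = area - boundary/2 + 1 = 412; answer 412

412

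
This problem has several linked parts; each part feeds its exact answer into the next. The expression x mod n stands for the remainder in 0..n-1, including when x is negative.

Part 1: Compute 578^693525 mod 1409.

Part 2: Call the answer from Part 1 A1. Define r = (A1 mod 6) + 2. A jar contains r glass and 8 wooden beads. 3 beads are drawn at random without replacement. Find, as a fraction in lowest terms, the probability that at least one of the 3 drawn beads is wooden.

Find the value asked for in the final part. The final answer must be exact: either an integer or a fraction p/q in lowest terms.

Part 1: squarings mod 1409: 578^1=578, 578^2=151, 578^4=257, 578^8=1235, 578^16=687, 578^32=1363, 578^64=707, 578^128=1063, 578^256=1360, 578^512=992, 578^1024=582, 578^2048=564, 578^4096=1071, 578^8192=115, 578^16384=544, 578^32768=46, 578^65536=707, 578^131072=1063, 578^262144=1360, 578^524288=992; 578^693525 = 578^1 * 578^4 * 578^16 * 578^256 * 578^1024 * 578^4096 * 578^32768 * 578^131072 * 578^524288 = 125 (mod 1409); answer 125
Part 2: A1 = 125; r = 7; total draws C(15,3) = 455; complement C(7,3) = 35; favorable 455 - 35 = 420; P = 12/13; answer 12/13

12/13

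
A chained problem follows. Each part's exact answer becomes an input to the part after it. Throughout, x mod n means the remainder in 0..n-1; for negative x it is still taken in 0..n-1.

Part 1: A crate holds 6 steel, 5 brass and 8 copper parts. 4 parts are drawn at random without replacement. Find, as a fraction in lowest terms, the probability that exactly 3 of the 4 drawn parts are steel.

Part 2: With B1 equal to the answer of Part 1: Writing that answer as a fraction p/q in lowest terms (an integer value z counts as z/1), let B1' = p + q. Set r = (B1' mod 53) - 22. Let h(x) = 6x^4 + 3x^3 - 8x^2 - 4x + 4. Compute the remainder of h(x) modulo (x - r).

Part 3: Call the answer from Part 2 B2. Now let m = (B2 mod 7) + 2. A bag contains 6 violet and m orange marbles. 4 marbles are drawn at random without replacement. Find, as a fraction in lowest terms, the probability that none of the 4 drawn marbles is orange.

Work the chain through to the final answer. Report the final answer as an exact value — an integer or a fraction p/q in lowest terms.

Part 1: total draws C(19,4) = 3876; favorable C(6,3)*C(13,1) = 260; P = 65/969; answer 65/969
Part 2: B1 = 65/969; threaded value p + q = 1034; r = 5; remainder = value at the root: 6*(5)^4 + 3*(5)^3 - 8*(5)^2 - 4*(5)^1 + 4 = (3750) + (375) + (-200) + (-20) + (4) = 3909; answer 3909
Part 3: B2 = 3909; m = 5; total draws C(11,4) = 330; favorable C(6,4) = 15; P = 1/22; answer 1/22

1/22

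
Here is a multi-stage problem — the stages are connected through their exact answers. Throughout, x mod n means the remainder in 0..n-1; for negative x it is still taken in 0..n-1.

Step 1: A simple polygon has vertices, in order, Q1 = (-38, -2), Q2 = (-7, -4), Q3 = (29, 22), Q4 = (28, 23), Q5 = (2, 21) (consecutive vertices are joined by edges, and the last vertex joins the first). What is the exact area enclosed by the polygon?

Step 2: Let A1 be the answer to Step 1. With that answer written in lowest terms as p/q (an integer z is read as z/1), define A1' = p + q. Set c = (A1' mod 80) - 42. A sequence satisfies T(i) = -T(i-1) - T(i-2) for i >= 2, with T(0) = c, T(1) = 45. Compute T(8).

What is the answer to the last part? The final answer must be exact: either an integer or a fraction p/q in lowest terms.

-52

Step 1: cross terms: (-38*-4 - -7*-2)=138, (-7*22 - 29*-4)=-38, (29*23 - 28*22)=51, (28*21 - 2*23)=542, (2*-2 - -38*21)=794; twice the area = |1487| = 1487; area = 1487/2; answer 1487/2
Step 2: A1 = 1487/2; threaded value p + q = 1489; c = 7; T(2) = -1*(45) - 1*(7) = -52; iterating: T(2)=-52, T(3)=7, T(4)=45, T(5)=-52, T(6)=7, T(7)=45, T(8)=-52; answer -52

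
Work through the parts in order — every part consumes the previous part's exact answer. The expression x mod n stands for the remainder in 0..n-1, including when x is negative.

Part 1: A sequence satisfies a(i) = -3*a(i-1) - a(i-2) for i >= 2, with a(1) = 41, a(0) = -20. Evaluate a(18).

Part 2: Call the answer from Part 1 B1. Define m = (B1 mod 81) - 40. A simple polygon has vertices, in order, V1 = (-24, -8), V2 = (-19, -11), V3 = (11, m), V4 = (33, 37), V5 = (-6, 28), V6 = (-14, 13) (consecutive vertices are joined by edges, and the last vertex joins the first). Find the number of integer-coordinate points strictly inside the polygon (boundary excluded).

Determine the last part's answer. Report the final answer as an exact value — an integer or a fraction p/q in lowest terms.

1074

Part 1: a(2) = -3*(41) - 1*(-20) = -103; iterating: a(2)=-103, a(3)=268, a(4)=-701, a(5)=1835, a(6)=-4804, a(7)=12577, a(8)=-32927, a(9)=86204, a(10)=-225685, a(11)=590851, a(12)=-1546868, a(13)=4049753, a(14)=-10602391, a(15)=27757420, a(16)=-72669869, a(17)=190252187, a(18)=-498086692; answer -498086692
Part 2: B1 = -498086692; m = 7; cross terms: (-24*-11 - -19*-8)=112, (-19*7 - 11*-11)=-12, (11*37 - 33*7)=176, (33*28 - -6*37)=1146, (-6*13 - -14*28)=314, (-14*-8 - -24*13)=424; twice the area = |2160| = 2160; area = 1080; boundary points = 1 + 6 + 2 + 3 + 1 + 1 = 14; strictly interior points = area - boundary/2 + 1 = 1074; answer 1074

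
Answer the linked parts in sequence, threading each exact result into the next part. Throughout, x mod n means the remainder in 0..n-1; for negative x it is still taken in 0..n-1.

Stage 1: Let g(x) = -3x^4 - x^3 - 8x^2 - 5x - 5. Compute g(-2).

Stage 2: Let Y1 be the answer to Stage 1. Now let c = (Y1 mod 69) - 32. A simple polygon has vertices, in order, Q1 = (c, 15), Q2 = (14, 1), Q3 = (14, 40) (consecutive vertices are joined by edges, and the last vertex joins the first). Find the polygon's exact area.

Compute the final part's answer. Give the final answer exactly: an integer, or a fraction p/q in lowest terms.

Stage 1: -3*(-2)^4 - 1*(-2)^3 - 8*(-2)^2 - 5*(-2)^1 - 5 = (-48) + (8) + (-32) + (10) + (-5) = -67; answer -67
Stage 2: Y1 = -67; c = -30; cross terms: (-30*1 - 14*15)=-240, (14*40 - 14*1)=546, (14*15 - -30*40)=1410; twice the area = |1716| = 1716; area = 858; answer 858

858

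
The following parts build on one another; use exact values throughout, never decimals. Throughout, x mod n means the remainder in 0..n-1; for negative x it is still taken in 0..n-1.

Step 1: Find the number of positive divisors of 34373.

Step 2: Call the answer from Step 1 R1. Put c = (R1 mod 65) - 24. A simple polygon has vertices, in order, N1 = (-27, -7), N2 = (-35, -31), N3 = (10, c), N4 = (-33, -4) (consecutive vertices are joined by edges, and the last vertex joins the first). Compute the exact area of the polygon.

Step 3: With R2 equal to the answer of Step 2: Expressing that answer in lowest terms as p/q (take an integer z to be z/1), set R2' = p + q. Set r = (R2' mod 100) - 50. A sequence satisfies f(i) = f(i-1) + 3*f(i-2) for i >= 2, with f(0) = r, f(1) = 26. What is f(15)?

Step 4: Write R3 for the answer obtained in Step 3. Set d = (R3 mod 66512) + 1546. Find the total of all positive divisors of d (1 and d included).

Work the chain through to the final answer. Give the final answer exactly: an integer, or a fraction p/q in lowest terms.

Step 1: 34373 = 37 * 929; number of divisors = (1+1) * (1+1) = 4; answer 4
Step 2: R1 = 4; c = -20; cross terms: (-27*-31 - -35*-7)=592, (-35*-20 - 10*-31)=1010, (10*-4 - -33*-20)=-700, (-33*-7 - -27*-4)=123; twice the area = |1025| = 1025; area = 1025/2; answer 1025/2
Step 3: R2 = 1025/2; threaded value p + q = 1027; r = -23; f(2) = 1*(26) + 3*(-23) = -43; iterating: f(2)=-43, f(3)=35, f(4)=-94, f(5)=11, f(6)=-271, f(7)=-238, f(8)=-1051, f(9)=-1765, f(10)=-4918, f(11)=-10213, f(12)=-24967, f(13)=-55606, f(14)=-130507, f(15)=-297325; answer -297325
Step 4: R3 = -297325; d = 36781; 36781 is prime, so its only divisors are 1 and 36781; sigma = 1 + 36781 = 36782; answer 36782

36782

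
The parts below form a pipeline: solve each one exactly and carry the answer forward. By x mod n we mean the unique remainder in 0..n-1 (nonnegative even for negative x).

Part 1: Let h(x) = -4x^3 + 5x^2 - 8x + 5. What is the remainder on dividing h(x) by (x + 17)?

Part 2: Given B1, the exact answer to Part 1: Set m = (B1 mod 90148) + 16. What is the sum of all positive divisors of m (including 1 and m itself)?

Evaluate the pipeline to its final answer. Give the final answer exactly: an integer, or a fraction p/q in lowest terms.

Part 1: remainder = value at the root: -4*(-17)^3 + 5*(-17)^2 - 8*(-17)^1 + 5 = (19652) + (1445) + (136) + (5) = 21238; answer 21238
Part 2: B1 = 21238; m = 21254; 21254 = 2 * 10627; sigma = (1 + 2) * (1 + 10627) = 3 * 10628 = 31884; answer 31884

31884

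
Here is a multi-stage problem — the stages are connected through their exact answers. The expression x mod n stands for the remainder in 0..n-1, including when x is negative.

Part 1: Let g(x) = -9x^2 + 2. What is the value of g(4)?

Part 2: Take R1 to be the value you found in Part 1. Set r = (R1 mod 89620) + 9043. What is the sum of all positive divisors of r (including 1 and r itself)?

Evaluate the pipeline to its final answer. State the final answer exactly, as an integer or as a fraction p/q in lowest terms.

Part 1: -9*(4)^2 + 2 = (-144) + (2) = -142; answer -142
Part 2: R1 = -142; r = 98521; 98521 = 83 * 1187; sigma = (1 + 83) * (1 + 1187) = 84 * 1188 = 99792; answer 99792

99792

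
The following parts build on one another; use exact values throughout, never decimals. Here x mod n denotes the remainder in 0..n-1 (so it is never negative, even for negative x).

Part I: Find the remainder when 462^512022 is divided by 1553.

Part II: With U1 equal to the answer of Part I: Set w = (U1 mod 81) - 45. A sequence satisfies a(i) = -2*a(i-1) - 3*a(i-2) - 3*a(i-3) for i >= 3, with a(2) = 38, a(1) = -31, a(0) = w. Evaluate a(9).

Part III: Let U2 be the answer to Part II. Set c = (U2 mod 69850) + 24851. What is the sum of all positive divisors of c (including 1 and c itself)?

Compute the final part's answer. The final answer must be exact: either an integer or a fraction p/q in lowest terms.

Part I: squarings mod 1553: 462^1=462, 462^2=683, 462^4=589, 462^8=602, 462^16=555, 462^32=531, 462^64=868, 462^128=219, 462^256=1371, 462^512=511, 462^1024=217, 462^2048=499, 462^4096=521, 462^8192=1219, 462^16384=1293, 462^32768=821, 462^65536=39, 462^131072=1521, 462^262144=1024; 462^512022 = 462^2 * 462^4 * 462^16 * 462^4096 * 462^16384 * 462^32768 * 462^65536 * 462^131072 * 462^262144 = 873 (mod 1553); answer 873
Part II: U1 = 873; w = 18; a(3) = -2*(38) - 3*(-31) - 3*(18) = -37; iterating: a(3)=-37, a(4)=53, a(5)=-109, a(6)=170, a(7)=-172, a(8)=161, a(9)=-316; answer -316
Part III: U2 = -316; c = 94385; 94385 = 5 * 43 * 439; sigma = (1 + 5) * (1 + 43) * (1 + 439) = 6 * 44 * 440 = 116160; answer 116160

116160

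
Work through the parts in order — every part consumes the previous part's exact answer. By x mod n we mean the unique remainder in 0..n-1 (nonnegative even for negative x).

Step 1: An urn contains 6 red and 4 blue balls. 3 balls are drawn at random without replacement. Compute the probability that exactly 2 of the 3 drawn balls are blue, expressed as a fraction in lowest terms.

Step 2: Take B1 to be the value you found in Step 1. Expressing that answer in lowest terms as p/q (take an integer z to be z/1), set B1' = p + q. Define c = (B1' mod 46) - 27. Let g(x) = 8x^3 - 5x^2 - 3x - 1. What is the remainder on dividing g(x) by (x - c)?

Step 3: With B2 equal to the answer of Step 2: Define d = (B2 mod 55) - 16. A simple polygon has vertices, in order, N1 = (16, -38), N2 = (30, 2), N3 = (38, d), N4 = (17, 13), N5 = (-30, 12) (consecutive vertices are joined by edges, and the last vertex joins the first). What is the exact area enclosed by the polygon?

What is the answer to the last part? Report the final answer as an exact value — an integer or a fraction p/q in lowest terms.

1748

Step 1: total draws C(10,3) = 120; favorable C(4,2)*C(6,1) = 36; P = 3/10; answer 3/10
Step 2: B1 = 3/10; threaded value p + q = 13; c = -14; remainder = value at the root: 8*(-14)^3 - 5*(-14)^2 - 3*(-14)^1 - 1 = (-21952) + (-980) + (42) + (-1) = -22891; answer -22891
Step 3: B2 = -22891; d = 28; cross terms: (16*2 - 30*-38)=1172, (30*28 - 38*2)=764, (38*13 - 17*28)=18, (17*12 - -30*13)=594, (-30*-38 - 16*12)=948; twice the area = |3496| = 3496; area = 1748; answer 1748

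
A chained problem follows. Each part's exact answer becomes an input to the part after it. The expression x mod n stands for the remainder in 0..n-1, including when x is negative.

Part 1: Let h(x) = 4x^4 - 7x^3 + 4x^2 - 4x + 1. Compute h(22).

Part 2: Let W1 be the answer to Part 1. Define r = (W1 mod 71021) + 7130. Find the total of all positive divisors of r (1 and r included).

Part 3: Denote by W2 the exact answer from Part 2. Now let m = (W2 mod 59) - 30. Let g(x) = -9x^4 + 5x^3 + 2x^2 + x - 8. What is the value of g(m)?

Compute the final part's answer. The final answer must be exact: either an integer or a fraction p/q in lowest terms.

Part 1: 4*(22)^4 - 7*(22)^3 + 4*(22)^2 - 4*(22)^1 + 1 = (937024) + (-74536) + (1936) + (-88) + (1) = 864337; answer 864337
Part 2: W1 = 864337; r = 19215; 19215 = 3^2 * 5 * 7 * 61; sigma = (1 + 3 + 9) * (1 + 5) * (1 + 7) * (1 + 61) = 13 * 6 * 8 * 62 = 38688; answer 38688
Part 3: W2 = 38688; m = 13; -9*(13)^4 + 5*(13)^3 + 2*(13)^2 + 1*(13)^1 - 8 = (-257049) + (10985) + (338) + (13) + (-8) = -245721; answer -245721

-245721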